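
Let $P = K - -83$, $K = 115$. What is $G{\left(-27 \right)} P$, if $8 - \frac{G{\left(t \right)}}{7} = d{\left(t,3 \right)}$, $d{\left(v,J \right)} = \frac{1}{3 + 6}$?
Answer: $10934$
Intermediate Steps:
$d{\left(v,J \right)} = \frac{1}{9}$
$G{\left(t \right)} = \frac{497}{9}$ ($G{\left(t \right)} = 56 - \frac{7}{9} = \frac{497}{9}$)
$P = 198$ ($P = 115 - -83 = 115 + 83 = 198$)
$G{\left(-27 \right)} P = \frac{497}{9} \cdot 198 = 10934$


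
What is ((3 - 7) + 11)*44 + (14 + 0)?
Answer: 322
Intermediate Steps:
((3 - 7) + 11)*44 + (14 + 0) = (-4 + 11)*44 + 14 = 7*44 + 14 = 308 + 14 = 322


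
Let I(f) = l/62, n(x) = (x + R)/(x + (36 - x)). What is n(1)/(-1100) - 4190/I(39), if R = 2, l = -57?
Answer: 1143031981/250800 ≈ 4557.5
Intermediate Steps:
n(x) = 1/18 + x/36 (n(x) = (x + 2)/(x + (36 - x)) = (2 + x)/36 = (2 + x)*(1/36) = 1/18 + x/36)
I(f) = -57/62
n(1)/(-1100) - 4190/I(39) = (1/18 + (1/36)*1)/(-1100) - 4190/(-57/62) = (1/18 + 1/36)*(-1/1100) - 4190*(-62/57) = (1/12)*(-1/1100) + 259780/57 = -1/13200 + 259780/57 = 1143031981/250800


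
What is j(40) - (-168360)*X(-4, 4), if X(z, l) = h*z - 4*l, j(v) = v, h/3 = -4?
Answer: 5387560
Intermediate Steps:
h = -12 (h = 3*(-4) = -12)
X(z, l) = -12*z - 4*l
j(40) - (-168360)*X(-4, 4) = 40 - (-168360)*(-12*(-4) - 4*4) = 40 - (-168360)*(48 - 16) = 40 - (-168360)*32 = 40 - 1403*(-3840) = 40 + 5387520 = 5387560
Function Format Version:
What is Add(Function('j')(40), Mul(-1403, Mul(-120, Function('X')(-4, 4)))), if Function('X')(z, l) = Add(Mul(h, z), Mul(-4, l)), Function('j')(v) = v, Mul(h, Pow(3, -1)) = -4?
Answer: 5387560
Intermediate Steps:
h = -12 (h = Mul(3, -4) = -12)
Function('X')(z, l) = Add(Mul(-12, z), Mul(-4, l))
Add(Function('j')(40), Mul(-1403, Mul(-120, Function('X')(-4, 4)))) = Add(40, Mul(-1403, Mul(-120, Add(Mul(-12, -4), Mul(-4, 4))))) = Add(40, Mul(-1403, Mul(-120, Add(48, -16)))) = Add(40, Mul(-1403, Mul(-120, 32))) = Add(40, Mul(-1403, -3840)) = Add(40, 5387520) = 5387560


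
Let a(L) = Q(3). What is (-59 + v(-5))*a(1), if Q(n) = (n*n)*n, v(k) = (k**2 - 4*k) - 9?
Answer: -621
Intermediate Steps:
v(k) = -9 + k**2 - 4*k
Q(n) = n**3 (Q(n) = n**2*n = n**3)
a(L) = 27 (a(L) = 3**3 = 27)
(-59 + v(-5))*a(1) = (-59 + (-9 + (-5)**2 - 4*(-5)))*27 = (-59 + (-9 + 25 + 20))*27 = (-59 + 36)*27 = -23*27 = -621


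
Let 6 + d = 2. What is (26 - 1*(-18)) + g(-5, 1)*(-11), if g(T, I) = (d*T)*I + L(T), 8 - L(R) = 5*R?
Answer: -539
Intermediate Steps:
d = -4 (d = -6 + 2 = -4)
L(R) = 8 - 5*R
g(T, I) = 8 - 5*T - 4*I*T (g(T, I) = (-4*T)*I + (8 - 5*T) = -4*I*T + (8 - 5*T) = 8 - 5*T - 4*I*T)
(26 - 1*(-18)) + g(-5, 1)*(-11) = (26 - 1*(-18)) + (8 - 5*(-5) - 4*1*(-5))*(-11) = (26 + 18) + (8 + 25 + 20)*(-11) = 44 + 53*(-11) = 44 - 583 = -539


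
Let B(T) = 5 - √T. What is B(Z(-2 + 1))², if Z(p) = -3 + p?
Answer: 21 - 20*I ≈ 21.0 - 20.0*I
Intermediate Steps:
B(Z(-2 + 1))² = (5 - √(-3 + (-2 + 1)))² = (5 - √(-3 - 1))² = (5 - √(-4))² = (5 - 2*I)²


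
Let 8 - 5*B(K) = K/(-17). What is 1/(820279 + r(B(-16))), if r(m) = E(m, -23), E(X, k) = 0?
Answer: 1/820279 ≈ 1.2191e-6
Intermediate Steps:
B(K) = 8/5 + K/85 (B(K) = 8/5 - K/(5*(-17)) = 8/5 - K*(-1)/(5*17) = 8/5 - (-1)*K/85 = 8/5 + K/85)
r(m) = 0
1/(820279 + r(B(-16))) = 1/(820279 + 0) = 1/820279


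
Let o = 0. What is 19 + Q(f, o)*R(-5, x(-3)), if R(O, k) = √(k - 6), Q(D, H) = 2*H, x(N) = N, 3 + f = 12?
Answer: 19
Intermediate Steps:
f = 9 (f = -3 + 12 = 9)
R(O, k) = √(-6 + k)
19 + Q(f, o)*R(-5, x(-3)) = 19 + (2*0)*√(-6 - 3) = 19 + 0*√(-9) = 19 + 0*(3*I) = 19 + 0 = 19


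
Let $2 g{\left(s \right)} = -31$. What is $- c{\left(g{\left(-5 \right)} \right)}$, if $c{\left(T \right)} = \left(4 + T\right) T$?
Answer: $- \frac{713}{4} \approx -178.25$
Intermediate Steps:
$g{\left(s \right)} = - \frac{31}{2}$ ($g{\left(s \right)} = \frac{1}{2} \left(-31\right) = - \frac{31}{2}$)
$c{\left(T \right)} = T \left(4 + T\right)$
$- c{\left(g{\left(-5 \right)} \right)} = - \frac{\left(-31\right) \left(4 - \frac{31}{2}\right)}{2} = - \frac{\left(-31\right) \left(-23\right)}{2 \cdot 2} = \left(-1\right) \frac{713}{4} = - \frac{713}{4}$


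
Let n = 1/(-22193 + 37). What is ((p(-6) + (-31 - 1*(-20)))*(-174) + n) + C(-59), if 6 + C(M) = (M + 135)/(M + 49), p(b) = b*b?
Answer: -483399613/110780 ≈ -4363.6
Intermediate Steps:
p(b) = b**2
n = -1/22156 (n = 1/(-22156) = -1/22156 ≈ -4.5135e-5)
C(M) = -6 + (135 + M)/(49 + M) (C(M) = -6 + (M + 135)/(M + 49) = -6 + (135 + M)/(49 + M))
((p(-6) + (-31 - 1*(-20)))*(-174) + n) + C(-59) = (((-6)**2 + (-31 - 1*(-20)))*(-174) - 1/22156) + (-159 - 5*(-59))/(49 - 59) = ((36 + (-31 + 20))*(-174) - 1/22156) + (-159 + 295)/(-10) = ((36 - 11)*(-174) - 1/22156) - 1/10*136 = (25*(-174) - 1/22156) - 68/5 = (-4350 - 1/22156) - 68/5 = -96378601/22156 - 68/5 = -483399613/110780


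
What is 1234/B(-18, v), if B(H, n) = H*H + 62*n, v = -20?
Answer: -617/458 ≈ -1.3472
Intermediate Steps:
B(H, n) = H**2 + 62*n
1234/B(-18, v) = 1234/((-18)**2 + 62*(-20)) = 1234/(324 - 1240) = 1234/(-916) = 1234*(-1/916) = -617/458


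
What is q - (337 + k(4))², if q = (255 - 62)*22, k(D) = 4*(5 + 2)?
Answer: -128979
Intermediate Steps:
k(D) = 28 (k(D) = 4*7 = 28)
q = 4246 (q = 193*22 = 4246)
q - (337 + k(4))² = 4246 - (337 + 28)² = 4246 - 1*365² = 4246 - 1*133225 = 4246 - 133225 = -128979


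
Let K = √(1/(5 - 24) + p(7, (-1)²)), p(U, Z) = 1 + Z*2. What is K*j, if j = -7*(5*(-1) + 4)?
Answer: 14*√266/19 ≈ 12.018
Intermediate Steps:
p(U, Z) = 1 + 2*Z
j = 7 (j = -7*(-5 + 4) = -7*(-1) = 7)
K = 2*√266/19 (K = √(1/(5 - 24) + (1 + 2*(-1)²)) = √(1/(-19) + (1 + 2*1)) = √(-1/19 + (1 + 2)) = √(-1/19 + 3) = √(56/19) = 2*√266/19 ≈ 1.7168)
K*j = (2*√266/19)*7 = 14*√266/19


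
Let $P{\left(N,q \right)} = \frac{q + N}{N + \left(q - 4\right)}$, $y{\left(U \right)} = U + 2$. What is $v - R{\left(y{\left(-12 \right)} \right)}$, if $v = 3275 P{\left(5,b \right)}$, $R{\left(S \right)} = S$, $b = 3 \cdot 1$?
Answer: $6560$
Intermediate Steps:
$b = 3$
$y{\left(U \right)} = 2 + U$
$P{\left(N,q \right)} = \frac{N + q}{-4 + N + q}$ ($P{\left(N,q \right)} = \frac{N + q}{N + \left(-4 + q\right)} = \frac{N + q}{-4 + N + q}$)
$v = 6550$ ($v = 3275 \frac{5 + 3}{-4 + 5 + 3} = 3275 \cdot \frac{1}{4} \cdot 8 = 3275 \cdot 2 = 6550$)
$v - R{\left(y{\left(-12 \right)} \right)} = 6550 - \left(2 - 12\right) = 6550 - -10 = 6550 + 10 = 6560$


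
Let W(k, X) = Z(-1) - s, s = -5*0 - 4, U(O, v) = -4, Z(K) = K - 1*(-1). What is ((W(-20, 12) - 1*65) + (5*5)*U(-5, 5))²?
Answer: 25921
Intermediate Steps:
Z(K) = 1 + K (Z(K) = K + 1 = 1 + K)
s = -4 (s = 0 - 4 = -4)
W(k, X) = 4 (W(k, X) = (1 - 1) - 1*(-4) = 0 + 4 = 4)
((W(-20, 12) - 1*65) + (5*5)*U(-5, 5))² = ((4 - 1*65) + (5*5)*(-4))² = ((4 - 65) + 25*(-4))² = (-61 - 100)² = (-161)² = 25921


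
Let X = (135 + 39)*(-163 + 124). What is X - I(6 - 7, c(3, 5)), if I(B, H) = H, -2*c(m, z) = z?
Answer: -13567/2 ≈ -6783.5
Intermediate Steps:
c(m, z) = -z/2
X = -6786 (X = 174*(-39) = -6786)
X - I(6 - 7, c(3, 5)) = -6786 - (-1)*5/2 = -6786 - 1*(-5/2) = -6786 + 5/2 = -13567/2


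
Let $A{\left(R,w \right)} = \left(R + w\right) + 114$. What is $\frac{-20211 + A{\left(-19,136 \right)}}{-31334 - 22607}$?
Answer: $\frac{19980}{53941} \approx 0.3704$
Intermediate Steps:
$A{\left(R,w \right)} = 114 + R + w$
$\frac{-20211 + A{\left(-19,136 \right)}}{-31334 - 22607} = \frac{-20211 + \left(114 - 19 + 136\right)}{-31334 - 22607} = \frac{-20211 + 231}{-53941} = \left(-19980\right) \left(- \frac{1}{53941}\right) = \frac{19980}{53941}$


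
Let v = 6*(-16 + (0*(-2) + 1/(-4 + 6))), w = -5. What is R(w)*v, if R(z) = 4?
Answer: -372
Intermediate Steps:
v = -93 (v = 6*(-16 + (0 + 1/2)) = 6*(-16 + (0 + ½)) = 6*(-16 + ½) = 6*(-31/2) = -93)
R(w)*v = 4*(-93) = -372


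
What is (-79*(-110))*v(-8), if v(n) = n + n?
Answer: -139040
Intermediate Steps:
v(n) = 2*n
(-79*(-110))*v(-8) = (-79*(-110))*(2*(-8)) = 8690*(-16) = -139040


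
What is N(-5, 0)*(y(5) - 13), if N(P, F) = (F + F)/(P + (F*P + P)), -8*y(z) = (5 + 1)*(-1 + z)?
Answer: 0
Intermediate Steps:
y(z) = 3/4 - 3*z/4 (y(z) = -(5 + 1)*(-1 + z)/8 = -3*(-1 + z)/4 = -(-6 + 6*z)/8 = 3/4 - 3*z/4)
N(P, F) = 2*F/(2*P + F*P) (N(P, F) = (2*F)/(P + (P + F*P)) = (2*F)/(2*P + F*P) = 2*F/(2*P + F*P))
N(-5, 0)*(y(5) - 13) = (2*0/(-5*(2 + 0)))*((3/4 - 3/4*5) - 13) = (2*0*(-1/5)/2)*((3/4 - 15/4) - 13) = (2*0*(-1/5)*(1/2))*(-3 - 13) = 0*(-16) = 0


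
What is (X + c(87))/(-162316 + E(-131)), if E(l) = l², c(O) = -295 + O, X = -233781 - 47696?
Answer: 18779/9677 ≈ 1.9406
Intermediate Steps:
X = -281477
(X + c(87))/(-162316 + E(-131)) = (-281477 + (-295 + 87))/(-162316 + (-131)²) = (-281477 - 208)/(-162316 + 17161) = -281685/(-145155) = -281685*(-1/145155) = 18779/9677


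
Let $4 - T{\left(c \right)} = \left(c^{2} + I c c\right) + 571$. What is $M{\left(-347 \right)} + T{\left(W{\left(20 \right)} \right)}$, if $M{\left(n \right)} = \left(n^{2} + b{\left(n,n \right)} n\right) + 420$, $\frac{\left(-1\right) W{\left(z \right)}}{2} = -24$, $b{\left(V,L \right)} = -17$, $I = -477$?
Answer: $1222865$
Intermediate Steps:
$W{\left(z \right)} = 48$ ($W{\left(z \right)} = \left(-2\right) \left(-24\right) = 48$)
$T{\left(c \right)} = -567 + 476 c^{2}$ ($T{\left(c \right)} = 4 - \left(\left(c^{2} + - 477 c c\right) + 571\right) = 4 - \left(\left(c^{2} - 477 c^{2}\right) + 571\right) = 4 - \left(- 476 c^{2} + 571\right) = 4 - \left(571 - 476 c^{2}\right) = 4 + \left(-571 + 476 c^{2}\right) = -567 + 476 c^{2}$)
$M{\left(n \right)} = 420 + n^{2} - 17 n$ ($M{\left(n \right)} = \left(n^{2} - 17 n\right) + 420 = 420 + n^{2} - 17 n$)
$M{\left(-347 \right)} + T{\left(W{\left(20 \right)} \right)} = \left(420 + \left(-347\right)^{2} - -5899\right) - \left(567 - 476 \cdot 48^{2}\right) = \left(420 + 120409 + 5899\right) + \left(-567 + 476 \cdot 2304\right) = 126728 + \left(-567 + 1096704\right) = 126728 + 1096137 = 1222865$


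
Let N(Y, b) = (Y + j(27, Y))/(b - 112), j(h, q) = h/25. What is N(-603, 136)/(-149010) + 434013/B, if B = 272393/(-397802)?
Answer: -214389676500305363/338244007750 ≈ -6.3383e+5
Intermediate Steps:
j(h, q) = h/25 (j(h, q) = h*(1/25) = h/25)
B = -272393/397802 (B = 272393*(-1/397802) = -272393/397802 ≈ -0.68474)
N(Y, b) = (27/25 + Y)/(-112 + b) (N(Y, b) = (Y + (1/25)*27)/(b - 112) = (Y + 27/25)/(-112 + b) = (27/25 + Y)/(-112 + b))
N(-603, 136)/(-149010) + 434013/B = ((27/25 - 603)/(-112 + 136))/(-149010) + 434013/(-272393/397802) = (-15048/25/24)*(-1/149010) + 434013*(-397802/272393) = ((1/24)*(-15048/25))*(-1/149010) - 172651239426/272393 = -627/25*(-1/149010) - 172651239426/272393 = 209/1241750 - 172651239426/272393 = -214389676500305363/338244007750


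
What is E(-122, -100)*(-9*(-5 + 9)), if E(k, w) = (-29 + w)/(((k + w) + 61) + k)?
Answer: -4644/283 ≈ -16.410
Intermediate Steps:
E(k, w) = (-29 + w)/(61 + w + 2*k) (E(k, w) = (-29 + w)/((61 + k + w) + k) = (-29 + w)/(61 + w + 2*k))
E(-122, -100)*(-9*(-5 + 9)) = ((-29 - 100)/(61 - 100 + 2*(-122)))*(-9*(-5 + 9)) = (-129/(61 - 100 - 244))*(-9*4) = (-129/(-283))*(-36) = -1/283*(-129)*(-36) = (129/283)*(-36) = -4644/283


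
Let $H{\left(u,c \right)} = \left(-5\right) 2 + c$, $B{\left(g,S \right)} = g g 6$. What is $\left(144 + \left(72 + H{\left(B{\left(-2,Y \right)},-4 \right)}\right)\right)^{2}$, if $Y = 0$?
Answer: $40804$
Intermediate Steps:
$B{\left(g,S \right)} = 6 g^{2}$ ($B{\left(g,S \right)} = g^{2} \cdot 6 = 6 g^{2}$)
$H{\left(u,c \right)} = -10 + c$
$\left(144 + \left(72 + H{\left(B{\left(-2,Y \right)},-4 \right)}\right)\right)^{2} = \left(144 + \left(72 - 14\right)\right)^{2} = \left(144 + 58\right)^{2} = 202^{2} = 40804$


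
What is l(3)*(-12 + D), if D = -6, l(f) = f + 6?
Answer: -162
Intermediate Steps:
l(f) = 6 + f
l(3)*(-12 + D) = (6 + 3)*(-12 - 6) = 9*(-18) = -162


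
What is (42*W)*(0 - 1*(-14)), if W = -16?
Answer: -9408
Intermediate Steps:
(42*W)*(0 - 1*(-14)) = (42*(-16))*(0 - 1*(-14)) = -672*(0 + 14) = -672*14 = -9408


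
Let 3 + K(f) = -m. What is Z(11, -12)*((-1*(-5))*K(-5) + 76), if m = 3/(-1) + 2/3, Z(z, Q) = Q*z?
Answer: -9592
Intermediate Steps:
m = -7/3 (m = 3*(-1) + 2*(1/3) = -3 + 2/3 = -7/3 ≈ -2.3333)
K(f) = -2/3 (K(f) = -3 - 1*(-7/3) = -3 + 7/3 = -2/3)
Z(11, -12)*((-1*(-5))*K(-5) + 76) = (-12*11)*(-1*(-5)*(-2/3) + 76) = -132*(5*(-2/3) + 76) = -132*(-10/3 + 76) = -132*218/3 = -9592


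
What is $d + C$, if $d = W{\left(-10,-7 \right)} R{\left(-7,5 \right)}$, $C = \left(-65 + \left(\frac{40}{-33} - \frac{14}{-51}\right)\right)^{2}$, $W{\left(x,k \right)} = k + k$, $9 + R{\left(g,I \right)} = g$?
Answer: $\frac{1438831585}{314721} \approx 4571.8$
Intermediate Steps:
$R{\left(g,I \right)} = -9 + g$
$W{\left(x,k \right)} = 2 k$
$C = \frac{1368334081}{314721}$ ($C = \left(-65 + \left(40 \left(- \frac{1}{33}\right) - - \frac{14}{51}\right)\right)^{2} = \left(-65 + \left(- \frac{40}{33} + \frac{14}{51}\right)\right)^{2} = \left(-65 - \frac{526}{561}\right)^{2} = \left(- \frac{36991}{561}\right)^{2} = \frac{1368334081}{314721} \approx 4347.8$)
$d = 224$ ($d = 2 \left(-7\right) \left(-9 - 7\right) = \left(-14\right) \left(-16\right) = 224$)
$d + C = 224 + \frac{1368334081}{314721} = \frac{1438831585}{314721}$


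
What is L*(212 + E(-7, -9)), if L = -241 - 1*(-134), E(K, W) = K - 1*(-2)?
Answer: -22149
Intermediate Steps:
E(K, W) = 2 + K (E(K, W) = K + 2 = 2 + K)
L = -107 (L = -241 + 134 = -107)
L*(212 + E(-7, -9)) = -107*(212 + (2 - 7)) = -107*(212 - 5) = -107*207 = -22149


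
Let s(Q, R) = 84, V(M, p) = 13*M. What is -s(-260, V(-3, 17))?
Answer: -84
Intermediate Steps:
-s(-260, V(-3, 17)) = -1*84 = -84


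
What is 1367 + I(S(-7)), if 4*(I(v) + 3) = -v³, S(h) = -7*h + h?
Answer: -17158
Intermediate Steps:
S(h) = -6*h
I(v) = -3 - v³/4 (I(v) = -3 + (-v³)/4 = -3 - v³/4)
1367 + I(S(-7)) = 1367 + (-3 - (-6*(-7))³/4) = 1367 + (-3 - ¼*42³) = 1367 + (-3 - ¼*74088) = 1367 + (-3 - 18522) = 1367 - 18525 = -17158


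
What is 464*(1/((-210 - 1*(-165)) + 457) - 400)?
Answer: -19116684/103 ≈ -1.8560e+5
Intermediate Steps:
464*(1/((-210 - 1*(-165)) + 457) - 400) = 464*(1/((-210 + 165) + 457) - 400) = 464*(1/(-45 + 457) - 400) = 464*(1/412 - 400) = 464*(-164799/412) = -19116684/103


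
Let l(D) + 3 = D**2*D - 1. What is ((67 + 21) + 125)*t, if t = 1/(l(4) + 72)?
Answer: 71/44 ≈ 1.6136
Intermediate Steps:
l(D) = -4 + D**3 (l(D) = -3 + (D**2*D - 1) = -3 + (D**3 - 1) = -3 + (-1 + D**3) = -4 + D**3)
t = 1/132 (t = 1/((-4 + 4**3) + 72) = 1/((-4 + 64) + 72) = 1/(60 + 72) = 1/132 ≈ 0.0075758)
((67 + 21) + 125)*t = ((67 + 21) + 125)*(1/132) = (88 + 125)*(1/132) = 213*(1/132) = 71/44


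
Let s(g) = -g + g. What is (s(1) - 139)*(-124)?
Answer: 17236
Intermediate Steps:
s(g) = 0
(s(1) - 139)*(-124) = (0 - 139)*(-124) = -139*(-124) = 17236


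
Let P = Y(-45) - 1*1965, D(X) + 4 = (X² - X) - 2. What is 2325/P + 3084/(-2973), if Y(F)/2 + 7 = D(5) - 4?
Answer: -1439309/647123 ≈ -2.2242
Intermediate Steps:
D(X) = -6 + X² - X (D(X) = -4 + ((X² - X) - 2) = -4 + (-2 + X² - X) = -6 + X² - X)
Y(F) = 6 (Y(F) = -14 + 2*((-6 + 5² - 1*5) - 4) = -14 + 2*((-6 + 25 - 5) - 4) = -14 + 2*(14 - 4) = -14 + 2*10 = -14 + 20 = 6)
P = -1959 (P = 6 - 1*1965 = 6 - 1965 = -1959)
2325/P + 3084/(-2973) = 2325/(-1959) + 3084/(-2973) = 2325*(-1/1959) + 3084*(-1/2973) = -775/653 - 1028/991 = -1439309/647123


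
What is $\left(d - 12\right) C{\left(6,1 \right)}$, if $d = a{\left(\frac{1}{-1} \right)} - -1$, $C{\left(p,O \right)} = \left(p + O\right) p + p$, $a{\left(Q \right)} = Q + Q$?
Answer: $-624$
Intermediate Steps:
$a{\left(Q \right)} = 2 Q$
$C{\left(p,O \right)} = p + p \left(O + p\right)$ ($C{\left(p,O \right)} = \left(O + p\right) p + p = p \left(O + p\right) + p = p + p \left(O + p\right)$)
$d = -1$ ($d = \frac{2}{-1} - -1 = 2 \left(-1\right) + 1 = -2 + 1 = -1$)
$\left(d - 12\right) C{\left(6,1 \right)} = \left(-1 - 12\right) 6 \left(1 + 1 + 6\right) = - 13 \cdot 6 \cdot 8 = \left(-13\right) 48 = -624$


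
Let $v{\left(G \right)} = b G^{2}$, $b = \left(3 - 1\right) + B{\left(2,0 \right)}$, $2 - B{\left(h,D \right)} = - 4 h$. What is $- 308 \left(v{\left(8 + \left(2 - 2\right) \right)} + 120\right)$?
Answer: $-273504$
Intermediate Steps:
$B{\left(h,D \right)} = 2 + 4 h$ ($B{\left(h,D \right)} = 2 - - 4 h = 2 + 4 h$)
$b = 12$ ($b = \left(3 - 1\right) + \left(2 + 4 \cdot 2\right) = 2 + \left(2 + 8\right) = 2 + 10 = 12$)
$v{\left(G \right)} = 12 G^{2}$
$- 308 \left(v{\left(8 + \left(2 - 2\right) \right)} + 120\right) = - 308 \left(12 \left(8 + \left(2 - 2\right)\right)^{2} + 120\right) = - 308 \left(12 \left(8 + 0\right)^{2} + 120\right) = - 308 \left(12 \cdot 8^{2} + 120\right) = - 308 \left(12 \cdot 64 + 120\right) = - 308 \left(768 + 120\right) = \left(-308\right) 888 = -273504$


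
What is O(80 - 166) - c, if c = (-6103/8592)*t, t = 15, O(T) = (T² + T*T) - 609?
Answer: 40650627/2864 ≈ 14194.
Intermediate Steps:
O(T) = -609 + 2*T² (O(T) = (T² + T²) - 609 = 2*T² - 609 = -609 + 2*T²)
c = -30515/2864 (c = -6103/8592*15 = -30515/2864 ≈ -10.655)
O(80 - 166) - c = (-609 + 2*(80 - 166)²) - 1*(-30515/2864) = (-609 + 2*(-86)²) + 30515/2864 = (-609 + 2*7396) + 30515/2864 = (-609 + 14792) + 30515/2864 = 14183 + 30515/2864 = 40650627/2864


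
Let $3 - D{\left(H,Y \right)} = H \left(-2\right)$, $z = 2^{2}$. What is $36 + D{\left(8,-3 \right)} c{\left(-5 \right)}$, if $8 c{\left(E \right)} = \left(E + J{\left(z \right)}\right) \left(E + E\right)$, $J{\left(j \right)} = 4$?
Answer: $\frac{239}{4} \approx 59.75$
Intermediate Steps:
$z = 4$
$c{\left(E \right)} = \frac{E \left(4 + E\right)}{4}$ ($c{\left(E \right)} = \frac{\left(E + 4\right) \left(E + E\right)}{8} = \frac{\left(4 + E\right) 2 E}{8} = \frac{2 E \left(4 + E\right)}{8} = \frac{E \left(4 + E\right)}{4}$)
$D{\left(H,Y \right)} = 3 + 2 H$ ($D{\left(H,Y \right)} = 3 - H \left(-2\right) = 3 - - 2 H = 3 + 2 H$)
$36 + D{\left(8,-3 \right)} c{\left(-5 \right)} = 36 + \left(3 + 2 \cdot 8\right) \frac{1}{4} \left(-5\right) \left(4 - 5\right) = 36 + \left(3 + 16\right) \frac{1}{4} \left(-5\right) \left(-1\right) = 36 + 19 \cdot \frac{5}{4} = 36 + \frac{95}{4} = \frac{239}{4}$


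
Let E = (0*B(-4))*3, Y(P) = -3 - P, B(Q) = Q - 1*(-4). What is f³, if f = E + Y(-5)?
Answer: 8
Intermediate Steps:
B(Q) = 4 + Q (B(Q) = Q + 4 = 4 + Q)
E = 0 (E = (0*(4 - 4))*3 = (0*0)*3 = 0*3 = 0)
f = 2 (f = 0 + (-3 - 1*(-5)) = 0 + (-3 + 5) = 0 + 2 = 2)
f³ = 2³ = 8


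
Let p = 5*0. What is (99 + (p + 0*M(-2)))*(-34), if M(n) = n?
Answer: -3366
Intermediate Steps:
p = 0
(99 + (p + 0*M(-2)))*(-34) = (99 + (0 + 0*(-2)))*(-34) = (99 + (0 + 0))*(-34) = (99 + 0)*(-34) = 99*(-34) = -3366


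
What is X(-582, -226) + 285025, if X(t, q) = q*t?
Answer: 416557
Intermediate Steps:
X(-582, -226) + 285025 = -226*(-582) + 285025 = 131532 + 285025 = 416557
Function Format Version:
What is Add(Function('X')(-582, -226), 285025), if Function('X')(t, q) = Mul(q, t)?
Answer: 416557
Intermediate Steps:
Add(Function('X')(-582, -226), 285025) = Add(Mul(-226, -582), 285025) = Add(131532, 285025) = 416557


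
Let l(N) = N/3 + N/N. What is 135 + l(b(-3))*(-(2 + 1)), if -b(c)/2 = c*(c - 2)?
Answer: 162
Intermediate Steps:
b(c) = -2*c*(-2 + c) (b(c) = -2*c*(c - 2) = -2*c*(-2 + c))
l(N) = 1 + N/3 (l(N) = N*(1/3) + 1 = N/3 + 1 = 1 + N/3)
135 + l(b(-3))*(-(2 + 1)) = 135 + (1 + (2*(-3)*(2 - 1*(-3)))/3)*(-(2 + 1)) = 135 + (1 + (2*(-3)*(2 + 3))/3)*(-1*3) = 135 + (1 + (2*(-3)*5)/3)*(-3) = 135 + (1 + (1/3)*(-30))*(-3) = 135 + (1 - 10)*(-3) = 135 - 9*(-3) = 135 + 27 = 162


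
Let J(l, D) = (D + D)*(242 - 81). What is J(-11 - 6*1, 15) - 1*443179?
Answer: -438349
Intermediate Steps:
J(l, D) = 322*D (J(l, D) = (2*D)*161 = 322*D)
J(-11 - 6*1, 15) - 1*443179 = 322*15 - 1*443179 = 4830 - 443179 = -438349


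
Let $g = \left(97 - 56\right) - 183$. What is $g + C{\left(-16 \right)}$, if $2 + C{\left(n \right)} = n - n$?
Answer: $-144$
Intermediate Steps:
$C{\left(n \right)} = -2$ ($C{\left(n \right)} = -2 + \left(n - n\right) = -2 + 0 = -2$)
$g = -142$ ($g = \left(97 - 56\right) - 183 = 41 - 183 = -142$)
$g + C{\left(-16 \right)} = -142 - 2 = -144$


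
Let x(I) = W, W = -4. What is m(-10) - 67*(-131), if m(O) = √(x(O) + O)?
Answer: 8777 + I*√14 ≈ 8777.0 + 3.7417*I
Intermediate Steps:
x(I) = -4
m(O) = √(-4 + O)
m(-10) - 67*(-131) = √(-4 - 10) - 67*(-131) = √(-14) + 8777 = I*√14 + 8777 = 8777 + I*√14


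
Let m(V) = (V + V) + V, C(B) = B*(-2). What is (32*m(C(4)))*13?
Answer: -9984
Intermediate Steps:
C(B) = -2*B
m(V) = 3*V (m(V) = 2*V + V = 3*V)
(32*m(C(4)))*13 = (32*(3*(-2*4)))*13 = (32*(3*(-8)))*13 = (32*(-24))*13 = -768*13 = -9984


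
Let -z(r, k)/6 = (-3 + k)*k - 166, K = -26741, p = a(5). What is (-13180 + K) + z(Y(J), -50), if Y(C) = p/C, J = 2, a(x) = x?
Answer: -54825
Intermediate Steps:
p = 5
Y(C) = 5/C
z(r, k) = 996 - 6*k*(-3 + k) (z(r, k) = -6*((-3 + k)*k - 166) = -6*(k*(-3 + k) - 166) = -6*(-166 + k*(-3 + k)) = 996 - 6*k*(-3 + k))
(-13180 + K) + z(Y(J), -50) = (-13180 - 26741) + (996 - 6*(-50)**2 + 18*(-50)) = -39921 + (996 - 6*2500 - 900) = -39921 + (996 - 15000 - 900) = -39921 - 14904 = -54825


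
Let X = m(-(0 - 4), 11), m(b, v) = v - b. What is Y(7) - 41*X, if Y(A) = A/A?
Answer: -286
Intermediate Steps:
Y(A) = 1
X = 7 (X = 11 - (-1)*(0 - 4) = 11 - (-1)*(-4) = 11 - 1*4 = 11 - 4 = 7)
Y(7) - 41*X = 1 - 41*7 = 1 - 287 = -286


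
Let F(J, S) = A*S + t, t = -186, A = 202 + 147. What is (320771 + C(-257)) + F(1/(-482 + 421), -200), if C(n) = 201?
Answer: 250986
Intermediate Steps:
A = 349
F(J, S) = -186 + 349*S (F(J, S) = 349*S - 186 = -186 + 349*S)
(320771 + C(-257)) + F(1/(-482 + 421), -200) = (320771 + 201) + (-186 + 349*(-200)) = 320972 + (-186 - 69800) = 320972 - 69986 = 250986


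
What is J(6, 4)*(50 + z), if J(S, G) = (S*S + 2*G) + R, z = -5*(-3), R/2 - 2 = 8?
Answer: 4160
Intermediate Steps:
R = 20 (R = 4 + 2*8 = 4 + 16 = 20)
z = 15
J(S, G) = 20 + S² + 2*G (J(S, G) = (S*S + 2*G) + 20 = (S² + 2*G) + 20 = 20 + S² + 2*G)
J(6, 4)*(50 + z) = (20 + 6² + 2*4)*(50 + 15) = (20 + 36 + 8)*65 = 64*65 = 4160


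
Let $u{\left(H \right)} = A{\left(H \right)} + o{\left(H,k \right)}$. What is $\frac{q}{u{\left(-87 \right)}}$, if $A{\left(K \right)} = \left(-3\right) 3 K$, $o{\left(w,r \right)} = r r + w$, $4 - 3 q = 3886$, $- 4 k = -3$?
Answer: $- \frac{20704}{11145} \approx -1.8577$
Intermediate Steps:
$k = \frac{3}{4}$ ($k = \left(- \frac{1}{4}\right) \left(-3\right) = \frac{3}{4} \approx 0.75$)
$q = -1294$ ($q = \frac{4}{3} - \frac{3886}{3} = -1294$)
$o{\left(w,r \right)} = w + r^{2}$ ($o{\left(w,r \right)} = r^{2} + w = w + r^{2}$)
$A{\left(K \right)} = - 9 K$
$u{\left(H \right)} = \frac{9}{16} - 8 H$ ($u{\left(H \right)} = - 9 H + \left(H + \left(\frac{3}{4}\right)^{2}\right) = - 9 H + \left(H + \frac{9}{16}\right) = - 9 H + \left(\frac{9}{16} + H\right) = \frac{9}{16} - 8 H$)
$\frac{q}{u{\left(-87 \right)}} = - \frac{1294}{\frac{9}{16} - -696} = - \frac{1294}{\frac{9}{16} + 696} = - \frac{1294}{\frac{11145}{16}} = \left(-1294\right) \frac{16}{11145} = - \frac{20704}{11145}$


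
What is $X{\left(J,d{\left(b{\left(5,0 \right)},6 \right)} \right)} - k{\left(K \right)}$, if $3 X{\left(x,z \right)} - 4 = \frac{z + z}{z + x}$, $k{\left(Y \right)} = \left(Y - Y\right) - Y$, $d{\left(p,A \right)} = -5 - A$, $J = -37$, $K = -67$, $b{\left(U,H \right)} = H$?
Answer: $- \frac{4717}{72} \approx -65.514$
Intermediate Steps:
$k{\left(Y \right)} = - Y$ ($k{\left(Y \right)} = 0 - Y = - Y$)
$X{\left(x,z \right)} = \frac{4}{3} + \frac{2 z}{3 \left(x + z\right)}$ ($X{\left(x,z \right)} = \frac{4}{3} + \frac{\left(z + z\right) \frac{1}{z + x}}{3} = \frac{4}{3} + \frac{2 z \frac{1}{x + z}}{3} = \frac{4}{3} + \frac{2 z}{3 \left(x + z\right)}$)
$X{\left(J,d{\left(b{\left(5,0 \right)},6 \right)} \right)} - k{\left(K \right)} = \frac{2 \left(-5 - 6\right) + \frac{4}{3} \left(-37\right)}{-37 - 11} - \left(-1\right) \left(-67\right) = \frac{2 \left(-5 - 6\right) - \frac{148}{3}}{-37 - 11} - 67 = \frac{2 \left(-11\right) - \frac{148}{3}}{-37 - 11} - 67 = \frac{-22 - \frac{148}{3}}{-48} - 67 = \left(- \frac{1}{48}\right) \left(- \frac{214}{3}\right) - 67 = \frac{107}{72} - 67 = - \frac{4717}{72}$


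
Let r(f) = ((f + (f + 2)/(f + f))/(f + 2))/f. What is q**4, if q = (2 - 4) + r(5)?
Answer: 170940075601/15006250000 ≈ 11.391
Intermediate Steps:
r(f) = (f + (2 + f)/(2*f))/(f*(2 + f)) (r(f) = ((f + (2 + f)/((2*f)))/(2 + f))/f = ((f + (2 + f)*(1/(2*f)))/(2 + f))/f = ((f + (2 + f)/(2*f))/(2 + f))/f = (f + (2 + f)/(2*f))/(f*(2 + f)))
q = -643/350 (q = (2 - 4) + (1 + 5**2 + (1/2)*5)/(5**2*(2 + 5)) = -2 + (1/25)*(1 + 25 + 5/2)/7 = -2 + (1/25)*(1/7)*(57/2) = -2 + 57/350 = -643/350 ≈ -1.8371)
q**4 = (-643/350)**4 = 170940075601/15006250000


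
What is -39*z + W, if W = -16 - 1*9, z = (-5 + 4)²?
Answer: -64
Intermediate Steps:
z = 1 (z = (-1)² = 1)
W = -25 (W = -16 - 9 = -25)
-39*z + W = -39*1 - 25 = -39 - 25 = -64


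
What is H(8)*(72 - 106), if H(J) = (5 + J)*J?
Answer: -3536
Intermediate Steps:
H(J) = J*(5 + J)
H(8)*(72 - 106) = (8*(5 + 8))*(72 - 106) = (8*13)*(-34) = 104*(-34) = -3536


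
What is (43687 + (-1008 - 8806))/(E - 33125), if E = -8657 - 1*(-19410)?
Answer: -4839/3196 ≈ -1.5141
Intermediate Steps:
E = 10753 (E = -8657 + 19410 = 10753)
(43687 + (-1008 - 8806))/(E - 33125) = (43687 + (-1008 - 8806))/(10753 - 33125) = (43687 - 9814)/(-22372) = 33873*(-1/22372) = -4839/3196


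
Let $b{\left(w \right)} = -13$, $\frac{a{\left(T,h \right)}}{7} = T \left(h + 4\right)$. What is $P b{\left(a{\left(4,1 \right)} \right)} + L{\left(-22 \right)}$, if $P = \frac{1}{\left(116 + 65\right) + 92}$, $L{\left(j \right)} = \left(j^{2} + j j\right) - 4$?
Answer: $\frac{20243}{21} \approx 963.95$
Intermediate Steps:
$a{\left(T,h \right)} = 7 T \left(4 + h\right)$ ($a{\left(T,h \right)} = 7 T \left(h + 4\right) = 7 T \left(4 + h\right)$)
$L{\left(j \right)} = -4 + 2 j^{2}$ ($L{\left(j \right)} = \left(j^{2} + j^{2}\right) - 4 = 2 j^{2} - 4 = -4 + 2 j^{2}$)
$P = \frac{1}{273}$ ($P = \frac{1}{181 + 92} = \frac{1}{273} \approx 0.003663$)
$P b{\left(a{\left(4,1 \right)} \right)} + L{\left(-22 \right)} = \frac{1}{273} \left(-13\right) - \left(4 - 2 \left(-22\right)^{2}\right) = - \frac{1}{21} + \left(-4 + 2 \cdot 484\right) = - \frac{1}{21} + \left(-4 + 968\right) = - \frac{1}{21} + 964 = \frac{20243}{21}$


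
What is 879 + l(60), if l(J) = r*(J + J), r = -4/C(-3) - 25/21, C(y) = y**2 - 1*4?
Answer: 4481/7 ≈ 640.14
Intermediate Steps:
C(y) = -4 + y**2 (C(y) = y**2 - 4 = -4 + y**2)
r = -209/105 (r = -4/(-4 + (-3)**2) - 25/21 = -4/(-4 + 9) - 25*1/21 = -4/5 - 25/21 = -209/105 ≈ -1.9905)
l(J) = -418*J/105 (l(J) = -209*(J + J)/105 = -418*J/105)
879 + l(60) = 879 - 418/105*60 = 879 - 1672/7 = 4481/7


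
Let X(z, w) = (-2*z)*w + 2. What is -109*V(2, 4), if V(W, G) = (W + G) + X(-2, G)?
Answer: -2616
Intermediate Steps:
X(z, w) = 2 - 2*w*z (X(z, w) = -2*w*z + 2 = 2 - 2*w*z)
V(W, G) = 2 + W + 5*G (V(W, G) = (W + G) + (2 - 2*G*(-2)) = (G + W) + (2 + 4*G) = 2 + W + 5*G)
-109*V(2, 4) = -109*(2 + 2 + 5*4) = -109*(2 + 2 + 20) = -109*24 = -2616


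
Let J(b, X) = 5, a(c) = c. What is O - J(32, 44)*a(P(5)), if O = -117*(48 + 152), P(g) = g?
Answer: -23425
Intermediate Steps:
O = -23400 (O = -117*200 = -23400)
O - J(32, 44)*a(P(5)) = -23400 - 5*5 = -23400 - 1*25 = -23400 - 25 = -23425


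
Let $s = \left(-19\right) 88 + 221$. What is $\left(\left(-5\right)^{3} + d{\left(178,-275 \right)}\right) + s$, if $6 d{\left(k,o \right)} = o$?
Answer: $- \frac{9731}{6} \approx -1621.8$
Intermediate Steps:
$d{\left(k,o \right)} = \frac{o}{6}$
$s = -1451$ ($s = -1672 + 221 = -1451$)
$\left(\left(-5\right)^{3} + d{\left(178,-275 \right)}\right) + s = \left(\left(-5\right)^{3} + \frac{1}{6} \left(-275\right)\right) - 1451 = \left(-125 - \frac{275}{6}\right) - 1451 = - \frac{1025}{6} - 1451 = - \frac{9731}{6}$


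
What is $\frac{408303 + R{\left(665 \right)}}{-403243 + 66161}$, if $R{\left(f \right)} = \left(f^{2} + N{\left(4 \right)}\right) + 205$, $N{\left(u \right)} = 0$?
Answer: $- \frac{850733}{337082} \approx -2.5238$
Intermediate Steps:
$R{\left(f \right)} = 205 + f^{2}$ ($R{\left(f \right)} = \left(f^{2} + 0\right) + 205 = f^{2} + 205 = 205 + f^{2}$)
$\frac{408303 + R{\left(665 \right)}}{-403243 + 66161} = \frac{408303 + \left(205 + 665^{2}\right)}{-403243 + 66161} = \frac{408303 + \left(205 + 442225\right)}{-337082} = \left(408303 + 442430\right) \left(- \frac{1}{337082}\right) = 850733 \left(- \frac{1}{337082}\right) = - \frac{850733}{337082}$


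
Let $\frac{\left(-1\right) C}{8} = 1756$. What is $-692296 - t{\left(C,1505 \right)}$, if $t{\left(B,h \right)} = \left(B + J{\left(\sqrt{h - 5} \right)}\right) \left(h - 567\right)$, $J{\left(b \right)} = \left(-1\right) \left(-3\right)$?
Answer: $12481914$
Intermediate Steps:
$C = -14048$ ($C = \left(-8\right) 1756 = -14048$)
$J{\left(b \right)} = 3$
$t{\left(B,h \right)} = \left(-567 + h\right) \left(3 + B\right)$ ($t{\left(B,h \right)} = \left(B + 3\right) \left(h - 567\right) = \left(3 + B\right) \left(-567 + h\right) = \left(-567 + h\right) \left(3 + B\right)$)
$-692296 - t{\left(C,1505 \right)} = -692296 - \left(-1701 - -7965216 + 3 \cdot 1505 - 21142240\right) = -692296 - \left(-1701 + 7965216 + 4515 - 21142240\right) = -692296 - -13174210 = -692296 + 13174210 = 12481914$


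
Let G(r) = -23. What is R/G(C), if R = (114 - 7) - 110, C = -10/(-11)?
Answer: 3/23 ≈ 0.13043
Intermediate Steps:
C = 10/11 (C = -10*(-1/11) = 10/11 ≈ 0.90909)
R = -3 (R = 107 - 110 = -3)
R/G(C) = -3/(-23) = -3*(-1/23) = 3/23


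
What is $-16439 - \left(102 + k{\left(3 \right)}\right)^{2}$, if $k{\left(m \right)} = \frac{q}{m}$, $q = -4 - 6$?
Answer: $- \frac{235567}{9} \approx -26174.0$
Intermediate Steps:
$q = -10$ ($q = -4 - 6 = -10$)
$k{\left(m \right)} = - \frac{10}{m}$
$-16439 - \left(102 + k{\left(3 \right)}\right)^{2} = -16439 - \left(102 - \frac{10}{3}\right)^{2} = -16439 - \left(\frac{296}{3}\right)^{2} = -16439 - \frac{87616}{9} = - \frac{235567}{9}$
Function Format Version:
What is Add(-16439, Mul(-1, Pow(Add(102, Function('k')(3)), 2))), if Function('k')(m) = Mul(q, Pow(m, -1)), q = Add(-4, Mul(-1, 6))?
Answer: Rational(-235567, 9) ≈ -26174.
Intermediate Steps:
q = -10 (q = Add(-4, -6) = -10)
Function('k')(m) = Mul(-10, Pow(m, -1))
Add(-16439, Mul(-1, Pow(Add(102, Function('k')(3)), 2))) = Add(-16439, Mul(-1, Pow(Add(102, Mul(-10, Pow(3, -1))), 2))) = Add(-16439, Mul(-1, Pow(Add(102, Mul(-10, Rational(1, 3))), 2))) = Add(-16439, Mul(-1, Pow(Add(102, Rational(-10, 3)), 2))) = Add(-16439, Mul(-1, Pow(Rational(296, 3), 2))) = Add(-16439, Mul(-1, Rational(87616, 9))) = Add(-16439, Rational(-87616, 9)) = Rational(-235567, 9)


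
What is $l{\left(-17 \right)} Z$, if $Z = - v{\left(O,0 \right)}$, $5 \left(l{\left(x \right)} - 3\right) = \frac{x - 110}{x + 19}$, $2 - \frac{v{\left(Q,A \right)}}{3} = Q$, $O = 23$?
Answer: $- \frac{6111}{10} \approx -611.1$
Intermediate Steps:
$v{\left(Q,A \right)} = 6 - 3 Q$
$l{\left(x \right)} = 3 + \frac{-110 + x}{5 \left(19 + x\right)}$ ($l{\left(x \right)} = 3 + \frac{\left(x - 110\right) \frac{1}{x + 19}}{5} = 3 + \frac{\left(-110 + x\right) \frac{1}{19 + x}}{5} = 3 + \frac{\frac{1}{19 + x} \left(-110 + x\right)}{5} = 3 + \frac{-110 + x}{5 \left(19 + x\right)}$)
$Z = 63$ ($Z = - (6 - 69) = \left(-1\right) \left(-63\right) = 63$)
$l{\left(-17 \right)} Z = \frac{175 + 16 \left(-17\right)}{5 \left(19 - 17\right)} 63 = \frac{175 - 272}{5 \cdot 2} \cdot 63 = \frac{1}{5} \cdot \frac{1}{2} \left(-97\right) 63 = \left(- \frac{97}{10}\right) 63 = - \frac{6111}{10}$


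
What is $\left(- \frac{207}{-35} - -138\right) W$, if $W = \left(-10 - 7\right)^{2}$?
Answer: $\frac{1455693}{35} \approx 41591.0$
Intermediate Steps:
$W = 289$ ($W = \left(-17\right)^{2} = 289$)
$\left(- \frac{207}{-35} - -138\right) W = \left(- \frac{207}{-35} - -138\right) 289 = \left(\left(-207\right) \left(- \frac{1}{35}\right) + \left(\left(-59 + 69\right) + 128\right)\right) 289 = \left(\frac{207}{35} + \left(10 + 128\right)\right) 289 = \left(\frac{207}{35} + 138\right) 289 = \frac{5037}{35} \cdot 289 = \frac{1455693}{35}$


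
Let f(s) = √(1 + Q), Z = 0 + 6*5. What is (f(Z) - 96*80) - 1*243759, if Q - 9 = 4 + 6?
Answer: -251439 + 2*√5 ≈ -2.5143e+5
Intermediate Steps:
Q = 19 (Q = 9 + (4 + 6) = 9 + 10 = 19)
Z = 30 (Z = 0 + 30 = 30)
f(s) = 2*√5 (f(s) = √(1 + 19) = √20 = 2*√5)
(f(Z) - 96*80) - 1*243759 = (2*√5 - 96*80) - 1*243759 = (2*√5 - 7680) - 243759 = (-7680 + 2*√5) - 243759 = -251439 + 2*√5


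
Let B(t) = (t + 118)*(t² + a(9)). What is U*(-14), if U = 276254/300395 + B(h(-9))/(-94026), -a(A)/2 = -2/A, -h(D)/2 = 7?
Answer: -1249789085972/127102231215 ≈ -9.8329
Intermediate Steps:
h(D) = -14 (h(D) = -2*7 = -14)
a(A) = 4/A (a(A) = -(-4)/A = 4/A)
B(t) = (118 + t)*(4/9 + t²) (B(t) = (t + 118)*(t² + 4/9) = (118 + t)*(t² + 4*(⅑)) = (118 + t)*(t² + 4/9) = (118 + t)*(4/9 + t²))
U = 89270648998/127102231215 (U = 276254/300395 + (472/9 + (-14)³ + 118*(-14)² + (4/9)*(-14))/(-94026) = 276254*(1/300395) + (472/9 - 2744 + 118*196 - 56/9)*(-1/94026) = 276254/300395 + (472/9 - 2744 + 23128 - 56/9)*(-1/94026) = 276254/300395 + (183872/9)*(-1/94026) = 276254/300395 - 91936/423117 = 89270648998/127102231215 ≈ 0.70235)
U*(-14) = (89270648998/127102231215)*(-14) = -1249789085972/127102231215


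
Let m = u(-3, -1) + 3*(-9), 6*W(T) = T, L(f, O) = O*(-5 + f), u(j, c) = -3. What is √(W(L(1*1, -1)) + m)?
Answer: 2*I*√66/3 ≈ 5.416*I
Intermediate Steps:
W(T) = T/6
m = -30 (m = -3 + 3*(-9) = -3 - 27 = -30)
√(W(L(1*1, -1)) + m) = √((-(-5 + 1*1))/6 - 30) = √((-(-5 + 1))/6 - 30) = √((-1*(-4))/6 - 30) = √((⅙)*4 - 30) = √(⅔ - 30) = √(-88/3) = 2*I*√66/3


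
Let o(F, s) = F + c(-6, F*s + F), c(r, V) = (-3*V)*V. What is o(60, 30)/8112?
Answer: -864895/676 ≈ -1279.4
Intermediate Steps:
c(r, V) = -3*V**2
o(F, s) = F - 3*(F + F*s)**2 (o(F, s) = F - 3*(F*s + F)**2 = F - 3*(F + F*s)**2)
o(60, 30)/8112 = (60*(1 - 3*60*(1 + 30)**2))/8112 = (60*(1 - 3*60*31**2))*(1/8112) = (60*(1 - 3*60*961))*(1/8112) = (60*(1 - 172980))*(1/8112) = (60*(-172979))*(1/8112) = -10378740*1/8112 = -864895/676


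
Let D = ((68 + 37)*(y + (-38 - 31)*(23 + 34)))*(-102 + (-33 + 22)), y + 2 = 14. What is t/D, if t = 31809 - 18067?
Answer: 13742/46522665 ≈ 0.00029538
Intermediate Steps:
y = 12 (y = -2 + 14 = 12)
t = 13742
D = 46522665 (D = ((68 + 37)*(12 + (-38 - 31)*(23 + 34)))*(-102 + (-33 + 22)) = (105*(12 - 69*57))*(-102 - 11) = (105*(12 - 3933))*(-113) = (105*(-3921))*(-113) = -411705*(-113) = 46522665)
t/D = 13742/46522665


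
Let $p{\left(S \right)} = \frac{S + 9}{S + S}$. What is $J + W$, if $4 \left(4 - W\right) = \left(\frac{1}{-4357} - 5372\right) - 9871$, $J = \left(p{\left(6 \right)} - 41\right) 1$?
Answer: $\frac{65790701}{17428} \approx 3775.0$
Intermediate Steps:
$p{\left(S \right)} = \frac{9 + S}{2 S}$
$J = - \frac{159}{4}$ ($J = \left(\frac{9 + 6}{2 \cdot 6} - 41\right) 1 = \left(\frac{1}{2} \cdot \frac{1}{6} \cdot 15 - 41\right) 1 = \left(\frac{5}{4} - 41\right) 1 = \left(- \frac{159}{4}\right) 1 = - \frac{159}{4} \approx -39.75$)
$W = \frac{16620866}{4357}$ ($W = 4 - \frac{\left(\frac{1}{-4357} - 5372\right) - 9871}{4} = 4 - \frac{\left(- \frac{1}{4357} - 5372\right) - 9871}{4} = 4 - \frac{- \frac{23405805}{4357} - 9871}{4} = 4 - - \frac{16603438}{4357} = 4 + \frac{16603438}{4357} = \frac{16620866}{4357} \approx 3814.8$)
$J + W = - \frac{159}{4} + \frac{16620866}{4357} = \frac{65790701}{17428}$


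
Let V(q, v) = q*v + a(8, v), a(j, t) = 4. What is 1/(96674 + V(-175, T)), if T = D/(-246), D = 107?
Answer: 246/23801513 ≈ 1.0335e-5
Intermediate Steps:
T = -107/246 (T = 107/(-246) = 107*(-1/246) = -107/246 ≈ -0.43496)
V(q, v) = 4 + q*v (V(q, v) = q*v + 4 = 4 + q*v)
1/(96674 + V(-175, T)) = 1/(96674 + (4 - 175*(-107/246))) = 1/(96674 + (4 + 18725/246)) = 1/(96674 + 19709/246) = 1/(23801513/246) = 246/23801513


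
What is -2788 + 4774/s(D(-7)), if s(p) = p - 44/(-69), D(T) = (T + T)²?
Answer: -18749089/6784 ≈ -2763.7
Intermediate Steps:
D(T) = 4*T² (D(T) = (2*T)² = 4*T²)
s(p) = 44/69 + p (s(p) = p - 44*(-1/69) = p + 44/69 = 44/69 + p)
-2788 + 4774/s(D(-7)) = -2788 + 4774/(44/69 + 4*(-7)²) = -2788 + 4774/(44/69 + 4*49) = -2788 + 4774/(44/69 + 196) = -2788 + 4774/(13568/69) = -2788 + 4774*(69/13568) = -2788 + 164703/6784 = -18749089/6784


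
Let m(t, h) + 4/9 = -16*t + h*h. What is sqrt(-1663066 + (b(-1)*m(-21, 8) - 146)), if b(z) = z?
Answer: 2*I*sqrt(3743126)/3 ≈ 1289.8*I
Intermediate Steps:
m(t, h) = -4/9 + h**2 - 16*t (m(t, h) = -4/9 + (-16*t + h*h) = -4/9 + (-16*t + h**2) = -4/9 + (h**2 - 16*t) = -4/9 + h**2 - 16*t)
sqrt(-1663066 + (b(-1)*m(-21, 8) - 146)) = sqrt(-1663066 + (-(-4/9 + 8**2 - 16*(-21)) - 146)) = sqrt(-1663066 + (-(-4/9 + 64 + 336) - 146)) = sqrt(-1663066 + (-1*3596/9 - 146)) = sqrt(-1663066 + (-3596/9 - 146)) = sqrt(-1663066 - 4910/9) = sqrt(-14972504/9) = 2*I*sqrt(3743126)/3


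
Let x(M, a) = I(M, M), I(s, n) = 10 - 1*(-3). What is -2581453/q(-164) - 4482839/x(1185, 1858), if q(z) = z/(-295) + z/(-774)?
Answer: -4224207263747/1139554 ≈ -3.7069e+6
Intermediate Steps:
I(s, n) = 13 (I(s, n) = 10 + 3 = 13)
x(M, a) = 13
q(z) = -1069*z/228330 (q(z) = z*(-1/295) + z*(-1/774) = -z/295 - z/774 = -1069*z/228330)
-2581453/q(-164) - 4482839/x(1185, 1858) = -2581453/((-1069/228330*(-164))) - 4482839/13 = -2581453/87658/114165 - 4482839*1/13 = -2581453*114165/87658 - 4482839/13 = -294711581745/87658 - 4482839/13 = -4224207263747/1139554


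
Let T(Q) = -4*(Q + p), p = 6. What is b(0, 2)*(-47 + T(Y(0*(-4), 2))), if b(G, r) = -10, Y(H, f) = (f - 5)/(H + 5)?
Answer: 686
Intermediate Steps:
Y(H, f) = (-5 + f)/(5 + H)
T(Q) = -24 - 4*Q (T(Q) = -4*(Q + 6) = -4*(6 + Q) = -24 - 4*Q)
b(0, 2)*(-47 + T(Y(0*(-4), 2))) = -10*(-47 + (-24 - 4*(-5 + 2)/(5 + 0*(-4)))) = -10*(-47 + (-24 - 4*(-3)/(5 + 0))) = -10*(-47 + (-24 - 4*(-3)/5)) = -10*(-47 + (-24 - 4*(-⅗))) = -10*(-47 + (-24 + 12/5)) = -10*(-47 - 108/5) = -10*(-343/5) = 686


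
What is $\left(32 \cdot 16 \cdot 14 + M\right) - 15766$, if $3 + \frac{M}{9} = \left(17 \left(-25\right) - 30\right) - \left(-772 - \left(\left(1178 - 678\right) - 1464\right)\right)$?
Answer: $-14448$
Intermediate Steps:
$M = -5850$ ($M = -27 + 9 \left(\left(17 \left(-25\right) - 30\right) - \left(-772 - \left(\left(1178 - 678\right) - 1464\right)\right)\right) = -27 + 9 \left(\left(-425 - 30\right) - \left(-772 - \left(500 - 1464\right)\right)\right) = -27 + 9 \left(-455 - \left(-772 - -964\right)\right) = -27 + 9 \left(-455 - \left(-772 + 964\right)\right) = -27 + 9 \left(-455 - 192\right) = -27 + 9 \left(-647\right) = -27 - 5823 = -5850$)
$\left(32 \cdot 16 \cdot 14 + M\right) - 15766 = \left(32 \cdot 16 \cdot 14 - 5850\right) - 15766 = \left(512 \cdot 14 - 5850\right) - 15766 = \left(7168 - 5850\right) - 15766 = 1318 - 15766 = -14448$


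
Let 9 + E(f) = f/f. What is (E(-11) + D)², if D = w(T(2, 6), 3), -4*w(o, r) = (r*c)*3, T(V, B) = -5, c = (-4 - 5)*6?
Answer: 51529/4 ≈ 12882.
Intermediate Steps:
c = -54 (c = -9*6 = -54)
w(o, r) = 81*r/2 (w(o, r) = -r*(-54)*3/4 = -(-54*r)*3/4 = -(-81)*r/2 = 81*r/2)
D = 243/2 (D = (81/2)*3 = 243/2 ≈ 121.50)
E(f) = -8 (E(f) = -9 + f/f = -9 + 1 = -8)
(E(-11) + D)² = (-8 + 243/2)² = (227/2)² = 51529/4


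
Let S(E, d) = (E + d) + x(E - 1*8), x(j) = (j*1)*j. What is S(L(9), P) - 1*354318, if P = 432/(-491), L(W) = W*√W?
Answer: -173780062/491 ≈ -3.5393e+5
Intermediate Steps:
L(W) = W^(3/2)
x(j) = j² (x(j) = j*j = j²)
P = -432/491 (P = 432*(-1/491) = -432/491 ≈ -0.87984)
S(E, d) = E + d + (-8 + E)² (S(E, d) = (E + d) + (E - 1*8)² = (E + d) + (E - 8)² = (E + d) + (-8 + E)² = E + d + (-8 + E)²)
S(L(9), P) - 1*354318 = (9^(3/2) - 432/491 + (-8 + 9^(3/2))²) - 1*354318 = (27 - 432/491 + (-8 + 27)²) - 354318 = (27 - 432/491 + 19²) - 354318 = (27 - 432/491 + 361) - 354318 = 190076/491 - 354318 = -173780062/491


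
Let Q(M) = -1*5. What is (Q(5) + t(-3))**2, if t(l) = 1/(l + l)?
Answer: 961/36 ≈ 26.694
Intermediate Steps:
Q(M) = -5
t(l) = 1/(2*l)
(Q(5) + t(-3))**2 = (-5 + (1/2)/(-3))**2 = (-5 + (1/2)*(-1/3))**2 = (-5 - 1/6)**2 = (-31/6)**2 = 961/36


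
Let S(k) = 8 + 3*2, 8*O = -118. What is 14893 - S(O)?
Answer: 14879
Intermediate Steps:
O = -59/4 (O = (⅛)*(-118) = -59/4 ≈ -14.750)
S(k) = 14 (S(k) = 8 + 6 = 14)
14893 - S(O) = 14893 - 1*14 = 14893 - 14 = 14879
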